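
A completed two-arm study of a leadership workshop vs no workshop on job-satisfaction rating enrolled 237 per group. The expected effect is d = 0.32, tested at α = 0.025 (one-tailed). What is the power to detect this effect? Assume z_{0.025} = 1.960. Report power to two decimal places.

For two equal groups, power = Φ(d·√(n/2) − z_{α}).
d·√(n/2) = 0.32 × √(237/2) = 0.32 × 10.886 = 3.483.
z_β = 3.483 − 1.960 = 1.523.
Power = Φ(1.523) = 0.936.

power ≈ 0.94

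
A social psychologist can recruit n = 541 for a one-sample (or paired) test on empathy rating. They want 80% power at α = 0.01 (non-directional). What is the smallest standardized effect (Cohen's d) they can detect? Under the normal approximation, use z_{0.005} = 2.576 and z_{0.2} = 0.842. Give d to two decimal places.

For a single sample (or paired design) of n = 541: d_min = (z_{α/2} + z_β)/√n.
z-sum = 2.576 + 0.842 = 3.418.
d_min = 3.418 / √541 = 3.418 / 23.259 = 0.147.

d_min ≈ 0.15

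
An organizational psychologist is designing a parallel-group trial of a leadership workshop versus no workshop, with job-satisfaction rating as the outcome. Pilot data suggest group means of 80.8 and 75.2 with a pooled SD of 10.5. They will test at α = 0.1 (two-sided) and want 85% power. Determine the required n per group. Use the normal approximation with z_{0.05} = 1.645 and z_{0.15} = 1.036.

n = 51 per group

Cohen's d = |M₁ − M₂| / SD_pooled = |80.8 − 75.2| / 10.5 = 5.6 / 10.5 = 0.533.
For two independent groups with equal n: n = 2·((z_{α/2} + z_β) / d)².
z_{α/2} + z_β = 1.645 + 1.036 = 2.681.
n = 2 × (2.681 / 0.533)² = 2 × 5.030² = 2 × 25.30 = 50.6.
Round up to the next whole participant.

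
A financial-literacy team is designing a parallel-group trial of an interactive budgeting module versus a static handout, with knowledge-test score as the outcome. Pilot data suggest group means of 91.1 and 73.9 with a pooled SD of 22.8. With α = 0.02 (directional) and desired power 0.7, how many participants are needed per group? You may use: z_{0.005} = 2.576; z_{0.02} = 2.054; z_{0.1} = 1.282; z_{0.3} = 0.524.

n = 24 per group

Cohen's d = |M₁ − M₂| / SD_pooled = |91.1 − 73.9| / 22.8 = 17.2 / 22.8 = 0.754.
For two independent groups with equal n: n = 2·((z_{α} + z_β) / d)².
z_{α} + z_β = 2.054 + 0.524 = 2.578.
n = 2 × (2.578 / 0.754)² = 2 × 3.419² = 2 × 11.69 = 23.4.
Round up to the next whole participant.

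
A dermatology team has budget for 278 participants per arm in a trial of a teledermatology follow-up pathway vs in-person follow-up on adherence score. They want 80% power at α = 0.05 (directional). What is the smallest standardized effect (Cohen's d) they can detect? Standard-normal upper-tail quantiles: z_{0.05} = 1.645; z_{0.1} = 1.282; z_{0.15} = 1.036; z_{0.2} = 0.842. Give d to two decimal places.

d_min ≈ 0.21

For two independent groups of n = 278 each: d_min = (z_{α} + z_β)·√(2/n).
z-sum = 1.645 + 0.842 = 2.487.
d_min = 2.487 × √(2/278) = 2.487 × 0.0848 = 0.211.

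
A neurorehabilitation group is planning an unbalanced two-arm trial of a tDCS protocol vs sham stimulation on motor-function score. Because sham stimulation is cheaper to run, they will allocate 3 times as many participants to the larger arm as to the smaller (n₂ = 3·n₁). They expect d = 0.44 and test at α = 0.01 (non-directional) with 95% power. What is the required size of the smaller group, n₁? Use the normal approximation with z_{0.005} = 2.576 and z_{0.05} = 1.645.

With allocation ratio k = n₂/n₁ = 3, Var(x̄₁−x̄₂) = σ²(1/n₁ + 1/(k·n₁)) = σ²·(k+1)/(k·n₁).
So n₁ = (1 + 1/k)·((z_{α/2} + z_β)/d)² = 1.333 × (4.221/0.44)².
n₁ = 1.333 × 92.03 = 122.7.
Round up: n₁ = 123, giving n₂ = 3 × 123 = 369.

n₁ = 123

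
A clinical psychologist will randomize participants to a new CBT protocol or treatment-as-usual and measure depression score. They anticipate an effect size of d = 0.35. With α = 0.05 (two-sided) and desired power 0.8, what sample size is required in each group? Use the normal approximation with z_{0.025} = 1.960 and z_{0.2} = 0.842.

n = 129 per group

For two independent groups with equal n: n = 2·((z_{α/2} + z_β) / d)².
z_{α/2} + z_β = 1.960 + 0.842 = 2.802.
n = 2 × (2.802 / 0.35)² = 2 × 8.006² = 2 × 64.09 = 128.2.
Round up to the next whole participant.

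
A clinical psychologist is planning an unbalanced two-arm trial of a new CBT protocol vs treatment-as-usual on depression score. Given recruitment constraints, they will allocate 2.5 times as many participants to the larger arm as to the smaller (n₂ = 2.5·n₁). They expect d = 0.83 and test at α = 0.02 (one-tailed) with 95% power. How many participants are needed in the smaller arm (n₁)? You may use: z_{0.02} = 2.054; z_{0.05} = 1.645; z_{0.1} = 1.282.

n₁ = 28

With allocation ratio k = n₂/n₁ = 2.5, Var(x̄₁−x̄₂) = σ²(1/n₁ + 1/(k·n₁)) = σ²·(k+1)/(k·n₁).
So n₁ = (1 + 1/k)·((z_{α} + z_β)/d)² = 1.400 × (3.699/0.83)².
n₁ = 1.400 × 19.86 = 27.8.
Round up: n₁ = 28, giving n₂ = 2.5 × 28 = 70.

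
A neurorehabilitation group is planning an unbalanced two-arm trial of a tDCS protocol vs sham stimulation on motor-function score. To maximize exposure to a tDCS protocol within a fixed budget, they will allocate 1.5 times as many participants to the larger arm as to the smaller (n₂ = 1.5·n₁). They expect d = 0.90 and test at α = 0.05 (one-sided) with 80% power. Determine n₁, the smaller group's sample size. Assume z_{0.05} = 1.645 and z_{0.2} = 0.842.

With allocation ratio k = n₂/n₁ = 1.5, Var(x̄₁−x̄₂) = σ²(1/n₁ + 1/(k·n₁)) = σ²·(k+1)/(k·n₁).
So n₁ = (1 + 1/k)·((z_{α} + z_β)/d)² = 1.667 × (2.487/0.90)².
n₁ = 1.667 × 7.64 = 12.7.
Round up: n₁ = 13, giving n₂ = ⌈1.5 × 13⌉ = ⌈19.5⌉ = 20.

n₁ = 13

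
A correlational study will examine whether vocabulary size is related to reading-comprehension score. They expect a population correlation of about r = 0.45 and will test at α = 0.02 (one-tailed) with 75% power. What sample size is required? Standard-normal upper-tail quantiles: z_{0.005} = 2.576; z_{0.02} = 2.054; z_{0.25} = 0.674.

Fisher's z: C = ½·ln((1+r)/(1−r)) = ½·ln(2.6364) = 0.4847.
n = ((z_{α} + z_β)/C)² + 3.
(2.054 + 0.674) / 0.4847 = 2.728 / 0.4847 = 5.628.
n = 5.628² + 3 = 31.68 + 3 = 34.7.
Round up.

n = 35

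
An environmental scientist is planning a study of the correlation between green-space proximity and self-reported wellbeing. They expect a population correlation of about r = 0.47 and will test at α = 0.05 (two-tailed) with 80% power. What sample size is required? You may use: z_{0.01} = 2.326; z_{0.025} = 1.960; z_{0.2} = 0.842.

Fisher's z: C = ½·ln((1+r)/(1−r)) = ½·ln(2.7736) = 0.5101.
n = ((z_{α/2} + z_β)/C)² + 3.
(1.960 + 0.842) / 0.5101 = 2.802 / 0.5101 = 5.493.
n = 5.493² + 3 = 30.17 + 3 = 33.2.
Round up.

n = 34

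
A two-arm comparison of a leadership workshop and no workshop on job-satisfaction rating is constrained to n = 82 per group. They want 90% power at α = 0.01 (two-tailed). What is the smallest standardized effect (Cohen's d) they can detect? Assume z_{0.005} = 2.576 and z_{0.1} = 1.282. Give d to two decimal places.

For two independent groups of n = 82 each: d_min = (z_{α/2} + z_β)·√(2/n).
z-sum = 2.576 + 1.282 = 3.858.
d_min = 3.858 × √(2/82) = 3.858 × 0.1562 = 0.603.

d_min ≈ 0.60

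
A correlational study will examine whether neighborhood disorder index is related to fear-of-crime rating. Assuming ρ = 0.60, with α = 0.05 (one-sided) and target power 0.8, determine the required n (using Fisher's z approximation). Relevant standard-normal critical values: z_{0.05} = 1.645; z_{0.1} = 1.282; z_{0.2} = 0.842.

n = 16

Fisher's z: C = ½·ln((1+r)/(1−r)) = ½·ln(4.0000) = 0.6931.
n = ((z_{α} + z_β)/C)² + 3.
(1.645 + 0.842) / 0.6931 = 2.487 / 0.6931 = 3.588.
n = 3.588² + 3 = 12.88 + 3 = 15.9.
Round up.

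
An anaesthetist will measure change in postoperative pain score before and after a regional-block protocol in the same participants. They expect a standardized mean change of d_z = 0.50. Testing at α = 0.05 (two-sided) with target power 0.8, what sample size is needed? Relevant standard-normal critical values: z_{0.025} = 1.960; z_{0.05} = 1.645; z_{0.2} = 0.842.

n = 32 pairs

For a paired (one-sample on differences) test: n = ((z_{α/2} + z_β) / d)².
z_{α/2} + z_β = 1.960 + 0.842 = 2.802.
n = (2.802 / 0.50)² = 5.604² = 31.40.
Round up.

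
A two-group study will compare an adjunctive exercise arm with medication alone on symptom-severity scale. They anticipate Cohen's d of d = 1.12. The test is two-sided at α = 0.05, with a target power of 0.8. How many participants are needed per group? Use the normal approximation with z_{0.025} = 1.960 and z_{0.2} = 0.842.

n = 13 per group

For two independent groups with equal n: n = 2·((z_{α/2} + z_β) / d)².
z_{α/2} + z_β = 1.960 + 0.842 = 2.802.
n = 2 × (2.802 / 1.12)² = 2 × 2.502² = 2 × 6.26 = 12.5.
Round up to the next whole participant.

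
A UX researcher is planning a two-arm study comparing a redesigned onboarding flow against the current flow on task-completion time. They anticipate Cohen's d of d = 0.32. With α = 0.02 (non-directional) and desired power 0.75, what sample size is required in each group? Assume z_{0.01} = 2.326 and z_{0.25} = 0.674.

n = 176 per group

For two independent groups with equal n: n = 2·((z_{α/2} + z_β) / d)².
z_{α/2} + z_β = 2.326 + 0.674 = 3.000.
n = 2 × (3.000 / 0.32)² = 2 × 9.375² = 2 × 87.89 = 175.8.
Round up to the next whole participant.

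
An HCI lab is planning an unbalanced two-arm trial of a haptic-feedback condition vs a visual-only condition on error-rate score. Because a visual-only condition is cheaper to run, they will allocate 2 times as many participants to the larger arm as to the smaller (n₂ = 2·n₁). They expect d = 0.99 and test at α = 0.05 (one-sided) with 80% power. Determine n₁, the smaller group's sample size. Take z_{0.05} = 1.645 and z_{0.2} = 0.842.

With allocation ratio k = n₂/n₁ = 2, Var(x̄₁−x̄₂) = σ²(1/n₁ + 1/(k·n₁)) = σ²·(k+1)/(k·n₁).
So n₁ = (1 + 1/k)·((z_{α} + z_β)/d)² = 1.500 × (2.487/0.99)².
n₁ = 1.500 × 6.31 = 9.5.
Round up: n₁ = 10, giving n₂ = 2 × 10 = 20.

n₁ = 10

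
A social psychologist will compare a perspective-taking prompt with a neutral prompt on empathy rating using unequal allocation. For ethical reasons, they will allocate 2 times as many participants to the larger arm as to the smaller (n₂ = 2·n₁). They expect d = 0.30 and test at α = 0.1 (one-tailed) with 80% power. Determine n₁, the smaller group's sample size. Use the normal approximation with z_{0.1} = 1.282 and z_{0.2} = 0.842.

n₁ = 76

With allocation ratio k = n₂/n₁ = 2, Var(x̄₁−x̄₂) = σ²(1/n₁ + 1/(k·n₁)) = σ²·(k+1)/(k·n₁).
So n₁ = (1 + 1/k)·((z_{α} + z_β)/d)² = 1.500 × (2.124/0.30)².
n₁ = 1.500 × 50.13 = 75.2.
Round up: n₁ = 76, giving n₂ = 2 × 76 = 152.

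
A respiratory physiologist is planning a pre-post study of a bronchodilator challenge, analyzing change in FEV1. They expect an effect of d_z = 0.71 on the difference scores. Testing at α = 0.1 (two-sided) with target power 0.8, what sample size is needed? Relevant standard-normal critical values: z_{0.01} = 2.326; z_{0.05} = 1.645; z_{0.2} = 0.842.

n = 13 pairs

For a paired (one-sample on differences) test: n = ((z_{α/2} + z_β) / d)².
z_{α/2} + z_β = 1.645 + 0.842 = 2.487.
n = (2.487 / 0.71)² = 3.503² = 12.27.
Round up.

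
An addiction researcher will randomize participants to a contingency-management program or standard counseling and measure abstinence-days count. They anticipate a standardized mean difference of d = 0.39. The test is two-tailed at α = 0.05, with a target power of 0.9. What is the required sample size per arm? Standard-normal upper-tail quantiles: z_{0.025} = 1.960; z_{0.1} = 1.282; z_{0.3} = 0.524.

n = 139 per group

For two independent groups with equal n: n = 2·((z_{α/2} + z_β) / d)².
z_{α/2} + z_β = 1.960 + 1.282 = 3.242.
n = 2 × (3.242 / 0.39)² = 2 × 8.313² = 2 × 69.10 = 138.2.
Round up to the next whole participant.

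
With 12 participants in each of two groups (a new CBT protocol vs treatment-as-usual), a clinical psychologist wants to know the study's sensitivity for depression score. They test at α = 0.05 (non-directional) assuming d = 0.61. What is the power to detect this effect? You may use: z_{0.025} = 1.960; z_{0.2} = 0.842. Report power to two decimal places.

power ≈ 0.32

For two equal groups, power = Φ(d·√(n/2) − z_{α/2}).
d·√(n/2) = 0.61 × √(12/2) = 0.61 × 2.449 = 1.494.
z_β = 1.494 − 1.960 = -0.466.
Power = Φ(-0.466) = 0.321.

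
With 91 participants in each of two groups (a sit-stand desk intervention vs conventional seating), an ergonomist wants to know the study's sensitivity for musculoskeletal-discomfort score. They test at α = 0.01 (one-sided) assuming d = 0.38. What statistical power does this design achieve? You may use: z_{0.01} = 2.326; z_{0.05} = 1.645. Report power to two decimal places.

power ≈ 0.59

For two equal groups, power = Φ(d·√(n/2) − z_{α}).
d·√(n/2) = 0.38 × √(91/2) = 0.38 × 6.745 = 2.563.
z_β = 2.563 − 2.326 = 0.237.
Power = Φ(0.237) = 0.594.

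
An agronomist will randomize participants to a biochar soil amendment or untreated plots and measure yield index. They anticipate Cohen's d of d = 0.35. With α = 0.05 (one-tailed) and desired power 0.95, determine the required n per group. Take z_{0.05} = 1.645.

n = 177 per group

For two independent groups with equal n: n = 2·((z_{α} + z_β) / d)².
z_{α} + z_β = 1.645 + 1.645 = 3.290.
n = 2 × (3.290 / 0.35)² = 2 × 9.400² = 2 × 88.36 = 176.7.
Round up to the next whole participant.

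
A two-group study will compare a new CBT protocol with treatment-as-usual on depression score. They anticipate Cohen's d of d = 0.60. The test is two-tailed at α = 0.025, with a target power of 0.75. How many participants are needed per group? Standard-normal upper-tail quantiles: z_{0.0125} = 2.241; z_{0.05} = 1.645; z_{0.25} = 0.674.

For two independent groups with equal n: n = 2·((z_{α/2} + z_β) / d)².
z_{α/2} + z_β = 2.241 + 0.674 = 2.915.
n = 2 × (2.915 / 0.60)² = 2 × 4.858² = 2 × 23.60 = 47.2.
Round up to the next whole participant.

n = 48 per group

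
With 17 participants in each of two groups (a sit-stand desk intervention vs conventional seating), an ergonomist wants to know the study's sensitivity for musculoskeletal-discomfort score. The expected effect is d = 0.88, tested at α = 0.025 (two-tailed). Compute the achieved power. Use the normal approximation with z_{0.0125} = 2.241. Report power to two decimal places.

For two equal groups, power = Φ(d·√(n/2) − z_{α/2}).
d·√(n/2) = 0.88 × √(17/2) = 0.88 × 2.915 = 2.566.
z_β = 2.566 − 2.241 = 0.325.
Power = Φ(0.325) = 0.627.

power ≈ 0.63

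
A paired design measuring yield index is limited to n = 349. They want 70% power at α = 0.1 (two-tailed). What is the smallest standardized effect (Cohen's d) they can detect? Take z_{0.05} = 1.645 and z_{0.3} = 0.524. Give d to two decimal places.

d_min ≈ 0.12

For a single sample (or paired design) of n = 349: d_min = (z_{α/2} + z_β)/√n.
z-sum = 1.645 + 0.524 = 2.169.
d_min = 2.169 / √349 = 2.169 / 18.682 = 0.116.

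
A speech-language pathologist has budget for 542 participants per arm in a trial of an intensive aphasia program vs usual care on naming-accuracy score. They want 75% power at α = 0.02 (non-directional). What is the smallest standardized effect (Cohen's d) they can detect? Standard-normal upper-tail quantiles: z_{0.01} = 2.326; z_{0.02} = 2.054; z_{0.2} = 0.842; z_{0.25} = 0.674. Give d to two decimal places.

d_min ≈ 0.18

For two independent groups of n = 542 each: d_min = (z_{α/2} + z_β)·√(2/n).
z-sum = 2.326 + 0.674 = 3.000.
d_min = 3.000 × √(2/542) = 3.000 × 0.0607 = 0.182.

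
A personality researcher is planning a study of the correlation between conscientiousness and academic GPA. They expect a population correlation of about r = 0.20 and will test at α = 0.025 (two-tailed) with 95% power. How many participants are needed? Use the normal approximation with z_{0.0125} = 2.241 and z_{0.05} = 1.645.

n = 371

Fisher's z: C = ½·ln((1+r)/(1−r)) = ½·ln(1.5000) = 0.2027.
n = ((z_{α/2} + z_β)/C)² + 3.
(2.241 + 1.645) / 0.2027 = 3.886 / 0.2027 = 19.171.
n = 19.171² + 3 = 367.53 + 3 = 370.5.
Round up.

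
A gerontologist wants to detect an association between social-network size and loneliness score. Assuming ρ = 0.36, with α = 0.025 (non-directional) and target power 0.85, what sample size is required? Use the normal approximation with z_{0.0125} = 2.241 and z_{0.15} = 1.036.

Fisher's z: C = ½·ln((1+r)/(1−r)) = ½·ln(2.1250) = 0.3769.
n = ((z_{α/2} + z_β)/C)² + 3.
(2.241 + 1.036) / 0.3769 = 3.277 / 0.3769 = 8.695.
n = 8.695² + 3 = 75.60 + 3 = 78.6.
Round up.

n = 79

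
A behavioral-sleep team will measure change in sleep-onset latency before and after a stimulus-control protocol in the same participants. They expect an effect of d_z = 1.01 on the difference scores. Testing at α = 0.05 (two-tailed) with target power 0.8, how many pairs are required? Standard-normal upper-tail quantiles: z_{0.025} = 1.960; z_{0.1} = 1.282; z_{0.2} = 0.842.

n = 8 pairs

For a paired (one-sample on differences) test: n = ((z_{α/2} + z_β) / d)².
z_{α/2} + z_β = 1.960 + 0.842 = 2.802.
n = (2.802 / 1.01)² = 2.774² = 7.70.
Round up.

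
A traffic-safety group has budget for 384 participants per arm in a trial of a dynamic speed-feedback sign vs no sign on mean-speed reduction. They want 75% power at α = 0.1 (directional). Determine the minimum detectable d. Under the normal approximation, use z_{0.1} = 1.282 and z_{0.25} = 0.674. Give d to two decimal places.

For two independent groups of n = 384 each: d_min = (z_{α} + z_β)·√(2/n).
z-sum = 1.282 + 0.674 = 1.956.
d_min = 1.956 × √(2/384) = 1.956 × 0.0722 = 0.141.

d_min ≈ 0.14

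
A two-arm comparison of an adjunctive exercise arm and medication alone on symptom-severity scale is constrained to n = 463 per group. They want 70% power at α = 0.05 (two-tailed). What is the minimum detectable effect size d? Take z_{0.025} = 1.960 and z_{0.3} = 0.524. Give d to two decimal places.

d_min ≈ 0.16

For two independent groups of n = 463 each: d_min = (z_{α/2} + z_β)·√(2/n).
z-sum = 1.960 + 0.524 = 2.484.
d_min = 2.484 × √(2/463) = 2.484 × 0.0657 = 0.163.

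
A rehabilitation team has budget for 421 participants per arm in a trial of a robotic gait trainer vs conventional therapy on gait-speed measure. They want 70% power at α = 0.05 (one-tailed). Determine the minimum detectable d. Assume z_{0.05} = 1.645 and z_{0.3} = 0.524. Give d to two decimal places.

d_min ≈ 0.15

For two independent groups of n = 421 each: d_min = (z_{α} + z_β)·√(2/n).
z-sum = 1.645 + 0.524 = 2.169.
d_min = 2.169 × √(2/421) = 2.169 × 0.0689 = 0.149.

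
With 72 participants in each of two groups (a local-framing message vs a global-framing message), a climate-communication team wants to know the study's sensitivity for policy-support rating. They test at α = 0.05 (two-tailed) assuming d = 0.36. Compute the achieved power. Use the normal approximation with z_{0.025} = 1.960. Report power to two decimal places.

power ≈ 0.58

For two equal groups, power = Φ(d·√(n/2) − z_{α/2}).
d·√(n/2) = 0.36 × √(72/2) = 0.36 × 6.000 = 2.160.
z_β = 2.160 − 1.960 = 0.200.
Power = Φ(0.200) = 0.579.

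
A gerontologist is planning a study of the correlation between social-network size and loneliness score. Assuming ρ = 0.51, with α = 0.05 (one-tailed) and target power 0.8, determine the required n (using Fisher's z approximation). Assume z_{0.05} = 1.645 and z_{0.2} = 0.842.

n = 23

Fisher's z: C = ½·ln((1+r)/(1−r)) = ½·ln(3.0816) = 0.5627.
n = ((z_{α} + z_β)/C)² + 3.
(1.645 + 0.842) / 0.5627 = 2.487 / 0.5627 = 4.420.
n = 4.420² + 3 = 19.53 + 3 = 22.5.
Round up.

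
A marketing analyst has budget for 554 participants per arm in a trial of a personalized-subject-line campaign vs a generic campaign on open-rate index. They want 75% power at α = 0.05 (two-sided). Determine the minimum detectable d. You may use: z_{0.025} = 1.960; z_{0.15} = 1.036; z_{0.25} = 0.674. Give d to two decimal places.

d_min ≈ 0.16

For two independent groups of n = 554 each: d_min = (z_{α/2} + z_β)·√(2/n).
z-sum = 1.960 + 0.674 = 2.634.
d_min = 2.634 × √(2/554) = 2.634 × 0.0601 = 0.158.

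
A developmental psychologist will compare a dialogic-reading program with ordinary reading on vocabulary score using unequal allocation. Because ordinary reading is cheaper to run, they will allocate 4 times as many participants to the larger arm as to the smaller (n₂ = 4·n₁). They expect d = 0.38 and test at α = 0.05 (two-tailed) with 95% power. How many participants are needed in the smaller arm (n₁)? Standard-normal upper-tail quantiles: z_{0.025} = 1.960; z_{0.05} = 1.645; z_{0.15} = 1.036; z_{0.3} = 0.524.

With allocation ratio k = n₂/n₁ = 4, Var(x̄₁−x̄₂) = σ²(1/n₁ + 1/(k·n₁)) = σ²·(k+1)/(k·n₁).
So n₁ = (1 + 1/k)·((z_{α/2} + z_β)/d)² = 1.250 × (3.605/0.38)².
n₁ = 1.250 × 90.00 = 112.5.
Round up: n₁ = 113, giving n₂ = 4 × 113 = 452.

n₁ = 113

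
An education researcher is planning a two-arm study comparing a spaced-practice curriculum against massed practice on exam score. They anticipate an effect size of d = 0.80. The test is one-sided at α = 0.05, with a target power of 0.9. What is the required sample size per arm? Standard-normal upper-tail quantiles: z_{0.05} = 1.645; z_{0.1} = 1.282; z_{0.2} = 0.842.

For two independent groups with equal n: n = 2·((z_{α} + z_β) / d)².
z_{α} + z_β = 1.645 + 1.282 = 2.927.
n = 2 × (2.927 / 0.80)² = 2 × 3.659² = 2 × 13.39 = 26.8.
Round up to the next whole participant.

n = 27 per group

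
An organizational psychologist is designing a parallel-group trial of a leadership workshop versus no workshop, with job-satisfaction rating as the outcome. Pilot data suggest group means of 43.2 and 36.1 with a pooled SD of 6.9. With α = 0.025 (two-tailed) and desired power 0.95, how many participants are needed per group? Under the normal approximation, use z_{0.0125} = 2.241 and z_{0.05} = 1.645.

Cohen's d = |M₁ − M₂| / SD_pooled = |43.2 − 36.1| / 6.9 = 7.1 / 6.9 = 1.029.
For two independent groups with equal n: n = 2·((z_{α/2} + z_β) / d)².
z_{α/2} + z_β = 2.241 + 1.645 = 3.886.
n = 2 × (3.886 / 1.029)² = 2 × 3.776² = 2 × 14.26 = 28.5.
Round up to the next whole participant.

n = 29 per group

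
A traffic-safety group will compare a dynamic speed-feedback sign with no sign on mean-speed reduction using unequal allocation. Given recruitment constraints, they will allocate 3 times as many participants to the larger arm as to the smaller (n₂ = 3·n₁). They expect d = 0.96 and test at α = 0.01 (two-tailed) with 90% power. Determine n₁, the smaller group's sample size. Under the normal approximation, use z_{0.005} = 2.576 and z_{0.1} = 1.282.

n₁ = 22

With allocation ratio k = n₂/n₁ = 3, Var(x̄₁−x̄₂) = σ²(1/n₁ + 1/(k·n₁)) = σ²·(k+1)/(k·n₁).
So n₁ = (1 + 1/k)·((z_{α/2} + z_β)/d)² = 1.333 × (3.858/0.96)².
n₁ = 1.333 × 16.15 = 21.5.
Round up: n₁ = 22, giving n₂ = 3 × 22 = 66.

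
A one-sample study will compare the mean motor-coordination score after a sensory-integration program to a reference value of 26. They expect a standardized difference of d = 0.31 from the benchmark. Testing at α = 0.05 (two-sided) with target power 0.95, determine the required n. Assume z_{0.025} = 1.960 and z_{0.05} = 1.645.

n = 136

For a one-sample test: n = ((z_{α/2} + z_β) / d)².
z_{α/2} + z_β = 1.960 + 1.645 = 3.605.
n = (3.605 / 0.31)² = 11.629² = 135.23.
Round up.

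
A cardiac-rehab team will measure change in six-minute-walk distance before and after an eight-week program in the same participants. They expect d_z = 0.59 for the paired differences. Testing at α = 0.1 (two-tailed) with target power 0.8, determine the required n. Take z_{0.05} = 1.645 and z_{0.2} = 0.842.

For a paired (one-sample on differences) test: n = ((z_{α/2} + z_β) / d)².
z_{α/2} + z_β = 1.645 + 0.842 = 2.487.
n = (2.487 / 0.59)² = 4.215² = 17.77.
Round up.

n = 18 pairs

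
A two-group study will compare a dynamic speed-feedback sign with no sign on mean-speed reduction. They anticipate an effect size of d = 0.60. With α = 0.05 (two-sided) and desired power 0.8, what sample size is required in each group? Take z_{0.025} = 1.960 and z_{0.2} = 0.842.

For two independent groups with equal n: n = 2·((z_{α/2} + z_β) / d)².
z_{α/2} + z_β = 1.960 + 0.842 = 2.802.
n = 2 × (2.802 / 0.60)² = 2 × 4.670² = 2 × 21.81 = 43.6.
Round up to the next whole participant.

n = 44 per group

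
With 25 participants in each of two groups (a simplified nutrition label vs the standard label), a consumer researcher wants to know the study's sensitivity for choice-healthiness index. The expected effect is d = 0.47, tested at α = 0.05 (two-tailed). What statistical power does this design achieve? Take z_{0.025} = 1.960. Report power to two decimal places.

For two equal groups, power = Φ(d·√(n/2) − z_{α/2}).
d·√(n/2) = 0.47 × √(25/2) = 0.47 × 3.536 = 1.662.
z_β = 1.662 − 1.960 = -0.298.
Power = Φ(-0.298) = 0.383.

power ≈ 0.38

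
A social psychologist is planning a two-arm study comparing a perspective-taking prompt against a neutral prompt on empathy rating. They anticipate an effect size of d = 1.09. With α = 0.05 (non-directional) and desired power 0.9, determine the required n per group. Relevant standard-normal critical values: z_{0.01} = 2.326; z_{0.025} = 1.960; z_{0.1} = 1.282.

n = 18 per group

For two independent groups with equal n: n = 2·((z_{α/2} + z_β) / d)².
z_{α/2} + z_β = 1.960 + 1.282 = 3.242.
n = 2 × (3.242 / 1.09)² = 2 × 2.974² = 2 × 8.85 = 17.7.
Round up to the next whole participant.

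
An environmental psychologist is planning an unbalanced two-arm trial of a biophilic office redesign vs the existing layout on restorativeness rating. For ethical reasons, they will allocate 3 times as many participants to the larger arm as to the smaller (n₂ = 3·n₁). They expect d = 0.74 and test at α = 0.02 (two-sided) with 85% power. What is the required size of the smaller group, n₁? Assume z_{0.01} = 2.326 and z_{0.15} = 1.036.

With allocation ratio k = n₂/n₁ = 3, Var(x̄₁−x̄₂) = σ²(1/n₁ + 1/(k·n₁)) = σ²·(k+1)/(k·n₁).
So n₁ = (1 + 1/k)·((z_{α/2} + z_β)/d)² = 1.333 × (3.362/0.74)².
n₁ = 1.333 × 20.64 = 27.5.
Round up: n₁ = 28, giving n₂ = 3 × 28 = 84.

n₁ = 28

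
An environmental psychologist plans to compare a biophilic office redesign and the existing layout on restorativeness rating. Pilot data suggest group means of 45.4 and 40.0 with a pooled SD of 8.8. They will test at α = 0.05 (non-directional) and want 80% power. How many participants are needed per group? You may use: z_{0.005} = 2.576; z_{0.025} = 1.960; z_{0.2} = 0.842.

n = 42 per group

Cohen's d = |M₁ − M₂| / SD_pooled = |45.4 − 40.0| / 8.8 = 5.4 / 8.8 = 0.614.
For two independent groups with equal n: n = 2·((z_{α/2} + z_β) / d)².
z_{α/2} + z_β = 1.960 + 0.842 = 2.802.
n = 2 × (2.802 / 0.614)² = 2 × 4.564² = 2 × 20.83 = 41.7.
Round up to the next whole participant.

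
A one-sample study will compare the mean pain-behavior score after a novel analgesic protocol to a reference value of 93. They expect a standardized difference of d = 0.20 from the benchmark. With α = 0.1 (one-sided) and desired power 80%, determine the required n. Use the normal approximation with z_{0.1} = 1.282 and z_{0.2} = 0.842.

n = 113

For a one-sample test: n = ((z_{α} + z_β) / d)².
z_{α} + z_β = 1.282 + 0.842 = 2.124.
n = (2.124 / 0.20)² = 10.620² = 112.78.
Round up.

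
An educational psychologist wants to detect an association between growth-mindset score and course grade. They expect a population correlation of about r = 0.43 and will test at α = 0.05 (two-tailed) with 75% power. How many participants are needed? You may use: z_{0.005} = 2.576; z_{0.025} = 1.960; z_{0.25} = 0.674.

n = 36

Fisher's z: C = ½·ln((1+r)/(1−r)) = ½·ln(2.5088) = 0.4599.
n = ((z_{α/2} + z_β)/C)² + 3.
(1.960 + 0.674) / 0.4599 = 2.634 / 0.4599 = 5.727.
n = 5.727² + 3 = 32.80 + 3 = 35.8.
Round up.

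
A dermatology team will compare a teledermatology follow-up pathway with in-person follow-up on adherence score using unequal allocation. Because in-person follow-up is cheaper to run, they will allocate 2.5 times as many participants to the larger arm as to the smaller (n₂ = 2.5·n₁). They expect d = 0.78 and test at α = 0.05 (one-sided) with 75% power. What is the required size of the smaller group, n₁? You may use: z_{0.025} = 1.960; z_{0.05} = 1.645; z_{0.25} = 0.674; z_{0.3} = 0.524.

With allocation ratio k = n₂/n₁ = 2.5, Var(x̄₁−x̄₂) = σ²(1/n₁ + 1/(k·n₁)) = σ²·(k+1)/(k·n₁).
So n₁ = (1 + 1/k)·((z_{α} + z_β)/d)² = 1.400 × (2.319/0.78)².
n₁ = 1.400 × 8.84 = 12.4.
Round up: n₁ = 13, giving n₂ = ⌈2.5 × 13⌉ = ⌈32.5⌉ = 33.

n₁ = 13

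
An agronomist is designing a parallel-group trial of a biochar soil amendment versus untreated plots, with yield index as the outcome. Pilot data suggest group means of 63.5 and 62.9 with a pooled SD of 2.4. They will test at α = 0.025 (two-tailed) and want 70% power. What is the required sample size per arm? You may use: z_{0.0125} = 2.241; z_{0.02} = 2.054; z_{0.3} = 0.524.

Cohen's d = |M₁ − M₂| / SD_pooled = |63.5 − 62.9| / 2.4 = 0.6 / 2.4 = 0.250.
For two independent groups with equal n: n = 2·((z_{α/2} + z_β) / d)².
z_{α/2} + z_β = 2.241 + 0.524 = 2.765.
n = 2 × (2.765 / 0.250)² = 2 × 11.060² = 2 × 122.32 = 244.6.
Round up to the next whole participant.

n = 245 per group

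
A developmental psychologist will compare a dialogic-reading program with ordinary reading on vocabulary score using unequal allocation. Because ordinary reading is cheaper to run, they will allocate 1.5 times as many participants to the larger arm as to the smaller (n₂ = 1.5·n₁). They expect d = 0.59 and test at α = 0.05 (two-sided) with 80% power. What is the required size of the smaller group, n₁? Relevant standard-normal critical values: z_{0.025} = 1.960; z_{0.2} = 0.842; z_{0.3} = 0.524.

n₁ = 38

With allocation ratio k = n₂/n₁ = 1.5, Var(x̄₁−x̄₂) = σ²(1/n₁ + 1/(k·n₁)) = σ²·(k+1)/(k·n₁).
So n₁ = (1 + 1/k)·((z_{α/2} + z_β)/d)² = 1.667 × (2.802/0.59)².
n₁ = 1.667 × 22.55 = 37.6.
Round up: n₁ = 38, giving n₂ = 1.5 × 38 = 57.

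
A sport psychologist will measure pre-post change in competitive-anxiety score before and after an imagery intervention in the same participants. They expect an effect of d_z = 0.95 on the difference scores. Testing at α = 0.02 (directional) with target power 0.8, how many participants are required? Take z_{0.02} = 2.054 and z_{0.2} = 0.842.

For a paired (one-sample on differences) test: n = ((z_{α} + z_β) / d)².
z_{α} + z_β = 2.054 + 0.842 = 2.896.
n = (2.896 / 0.95)² = 3.048² = 9.29.
Round up.

n = 10 pairs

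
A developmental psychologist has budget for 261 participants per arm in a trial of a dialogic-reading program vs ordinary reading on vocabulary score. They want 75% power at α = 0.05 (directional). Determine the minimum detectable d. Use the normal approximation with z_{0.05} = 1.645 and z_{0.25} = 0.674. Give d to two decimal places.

d_min ≈ 0.20

For two independent groups of n = 261 each: d_min = (z_{α} + z_β)·√(2/n).
z-sum = 1.645 + 0.674 = 2.319.
d_min = 2.319 × √(2/261) = 2.319 × 0.0875 = 0.203.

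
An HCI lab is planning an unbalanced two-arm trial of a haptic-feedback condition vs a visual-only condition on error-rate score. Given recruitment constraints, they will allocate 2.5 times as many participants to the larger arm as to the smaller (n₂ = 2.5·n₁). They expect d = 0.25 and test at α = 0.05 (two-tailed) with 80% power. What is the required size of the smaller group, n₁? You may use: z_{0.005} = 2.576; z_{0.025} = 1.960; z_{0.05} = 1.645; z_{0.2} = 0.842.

With allocation ratio k = n₂/n₁ = 2.5, Var(x̄₁−x̄₂) = σ²(1/n₁ + 1/(k·n₁)) = σ²·(k+1)/(k·n₁).
So n₁ = (1 + 1/k)·((z_{α/2} + z_β)/d)² = 1.400 × (2.802/0.25)².
n₁ = 1.400 × 125.62 = 175.9.
Round up: n₁ = 176, giving n₂ = 2.5 × 176 = 440.

n₁ = 176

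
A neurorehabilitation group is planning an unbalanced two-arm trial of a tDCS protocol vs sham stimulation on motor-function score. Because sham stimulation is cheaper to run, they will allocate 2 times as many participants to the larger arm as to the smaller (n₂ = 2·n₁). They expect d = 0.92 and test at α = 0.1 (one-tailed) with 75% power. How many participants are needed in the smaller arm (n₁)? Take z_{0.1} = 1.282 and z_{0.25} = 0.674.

With allocation ratio k = n₂/n₁ = 2, Var(x̄₁−x̄₂) = σ²(1/n₁ + 1/(k·n₁)) = σ²·(k+1)/(k·n₁).
So n₁ = (1 + 1/k)·((z_{α} + z_β)/d)² = 1.500 × (1.956/0.92)².
n₁ = 1.500 × 4.52 = 6.8.
Round up: n₁ = 7, giving n₂ = 2 × 7 = 14.

n₁ = 7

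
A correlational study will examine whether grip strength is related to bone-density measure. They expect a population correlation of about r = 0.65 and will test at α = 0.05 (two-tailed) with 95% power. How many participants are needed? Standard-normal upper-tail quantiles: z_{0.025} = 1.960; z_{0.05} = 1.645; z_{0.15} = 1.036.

n = 25

Fisher's z: C = ½·ln((1+r)/(1−r)) = ½·ln(4.7143) = 0.7753.
n = ((z_{α/2} + z_β)/C)² + 3.
(1.960 + 1.645) / 0.7753 = 3.605 / 0.7753 = 4.650.
n = 4.650² + 3 = 21.62 + 3 = 24.6.
Round up.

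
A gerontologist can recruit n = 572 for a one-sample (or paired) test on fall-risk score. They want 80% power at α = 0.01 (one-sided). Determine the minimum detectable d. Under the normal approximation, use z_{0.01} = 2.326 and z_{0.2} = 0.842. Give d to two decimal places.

For a single sample (or paired design) of n = 572: d_min = (z_{α} + z_β)/√n.
z-sum = 2.326 + 0.842 = 3.168.
d_min = 3.168 / √572 = 3.168 / 23.917 = 0.132.

d_min ≈ 0.13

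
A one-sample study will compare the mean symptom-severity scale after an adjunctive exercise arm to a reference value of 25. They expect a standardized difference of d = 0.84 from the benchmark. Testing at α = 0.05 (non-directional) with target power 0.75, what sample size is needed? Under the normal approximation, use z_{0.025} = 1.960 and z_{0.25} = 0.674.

n = 10

For a one-sample test: n = ((z_{α/2} + z_β) / d)².
z_{α/2} + z_β = 1.960 + 0.674 = 2.634.
n = (2.634 / 0.84)² = 3.136² = 9.83.
Round up.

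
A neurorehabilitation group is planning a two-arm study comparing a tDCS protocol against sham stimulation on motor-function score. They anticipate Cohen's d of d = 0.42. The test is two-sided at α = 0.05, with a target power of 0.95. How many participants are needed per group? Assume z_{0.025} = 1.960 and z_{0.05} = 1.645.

For two independent groups with equal n: n = 2·((z_{α/2} + z_β) / d)².
z_{α/2} + z_β = 1.960 + 1.645 = 3.605.
n = 2 × (3.605 / 0.42)² = 2 × 8.583² = 2 × 73.67 = 147.3.
Round up to the next whole participant.

n = 148 per group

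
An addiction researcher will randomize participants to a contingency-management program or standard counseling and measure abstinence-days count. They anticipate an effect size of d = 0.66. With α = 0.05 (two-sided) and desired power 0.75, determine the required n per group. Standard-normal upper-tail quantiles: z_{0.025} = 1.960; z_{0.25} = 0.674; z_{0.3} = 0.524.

n = 32 per group

For two independent groups with equal n: n = 2·((z_{α/2} + z_β) / d)².
z_{α/2} + z_β = 1.960 + 0.674 = 2.634.
n = 2 × (2.634 / 0.66)² = 2 × 3.991² = 2 × 15.93 = 31.9.
Round up to the next whole participant.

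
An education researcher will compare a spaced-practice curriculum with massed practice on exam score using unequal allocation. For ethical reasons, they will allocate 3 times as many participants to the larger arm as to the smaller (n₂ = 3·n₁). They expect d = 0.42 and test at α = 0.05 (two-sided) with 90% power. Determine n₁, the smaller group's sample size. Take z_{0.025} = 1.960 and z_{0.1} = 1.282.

n₁ = 80

With allocation ratio k = n₂/n₁ = 3, Var(x̄₁−x̄₂) = σ²(1/n₁ + 1/(k·n₁)) = σ²·(k+1)/(k·n₁).
So n₁ = (1 + 1/k)·((z_{α/2} + z_β)/d)² = 1.333 × (3.242/0.42)².
n₁ = 1.333 × 59.58 = 79.4.
Round up: n₁ = 80, giving n₂ = 3 × 80 = 240.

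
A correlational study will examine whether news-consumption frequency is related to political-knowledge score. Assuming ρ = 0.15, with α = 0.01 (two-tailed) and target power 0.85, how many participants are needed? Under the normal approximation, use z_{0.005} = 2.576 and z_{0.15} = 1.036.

Fisher's z: C = ½·ln((1+r)/(1−r)) = ½·ln(1.3529) = 0.1511.
n = ((z_{α/2} + z_β)/C)² + 3.
(2.576 + 1.036) / 0.1511 = 3.612 / 0.1511 = 23.905.
n = 23.905² + 3 = 571.43 + 3 = 574.4.
Round up.

n = 575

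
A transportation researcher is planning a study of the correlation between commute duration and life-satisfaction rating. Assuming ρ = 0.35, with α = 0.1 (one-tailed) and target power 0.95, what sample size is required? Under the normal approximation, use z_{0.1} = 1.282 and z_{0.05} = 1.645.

n = 68

Fisher's z: C = ½·ln((1+r)/(1−r)) = ½·ln(2.0769) = 0.3654.
n = ((z_{α} + z_β)/C)² + 3.
(1.282 + 1.645) / 0.3654 = 2.927 / 0.3654 = 8.010.
n = 8.010² + 3 = 64.17 + 3 = 67.2.
Round up.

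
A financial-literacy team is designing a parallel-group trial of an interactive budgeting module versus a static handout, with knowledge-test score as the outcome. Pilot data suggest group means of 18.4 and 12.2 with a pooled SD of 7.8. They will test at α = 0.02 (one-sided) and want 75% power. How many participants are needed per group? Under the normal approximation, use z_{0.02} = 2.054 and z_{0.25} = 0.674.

Cohen's d = |M₁ − M₂| / SD_pooled = |18.4 − 12.2| / 7.8 = 6.2 / 7.8 = 0.795.
For two independent groups with equal n: n = 2·((z_{α} + z_β) / d)².
z_{α} + z_β = 2.054 + 0.674 = 2.728.
n = 2 × (2.728 / 0.795)² = 2 × 3.431² = 2 × 11.77 = 23.5.
Round up to the next whole participant.

n = 24 per group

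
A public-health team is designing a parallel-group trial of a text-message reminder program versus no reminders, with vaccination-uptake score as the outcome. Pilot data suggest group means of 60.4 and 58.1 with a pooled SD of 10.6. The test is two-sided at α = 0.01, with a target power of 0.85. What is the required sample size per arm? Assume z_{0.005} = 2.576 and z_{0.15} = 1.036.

Cohen's d = |M₁ − M₂| / SD_pooled = |60.4 − 58.1| / 10.6 = 2.3 / 10.6 = 0.217.
For two independent groups with equal n: n = 2·((z_{α/2} + z_β) / d)².
z_{α/2} + z_β = 2.576 + 1.036 = 3.612.
n = 2 × (3.612 / 0.217)² = 2 × 16.645² = 2 × 277.06 = 554.1.
Round up to the next whole participant.

n = 555 per group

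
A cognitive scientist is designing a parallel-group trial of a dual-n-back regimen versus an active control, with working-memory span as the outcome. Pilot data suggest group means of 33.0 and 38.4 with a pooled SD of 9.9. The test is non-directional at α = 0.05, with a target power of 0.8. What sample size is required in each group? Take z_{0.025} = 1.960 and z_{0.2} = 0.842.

Cohen's d = |M₁ − M₂| / SD_pooled = |33.0 − 38.4| / 9.9 = 5.4 / 9.9 = 0.545.
For two independent groups with equal n: n = 2·((z_{α/2} + z_β) / d)².
z_{α/2} + z_β = 1.960 + 0.842 = 2.802.
n = 2 × (2.802 / 0.545)² = 2 × 5.141² = 2 × 26.43 = 52.9.
Round up to the next whole participant.

n = 53 per group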